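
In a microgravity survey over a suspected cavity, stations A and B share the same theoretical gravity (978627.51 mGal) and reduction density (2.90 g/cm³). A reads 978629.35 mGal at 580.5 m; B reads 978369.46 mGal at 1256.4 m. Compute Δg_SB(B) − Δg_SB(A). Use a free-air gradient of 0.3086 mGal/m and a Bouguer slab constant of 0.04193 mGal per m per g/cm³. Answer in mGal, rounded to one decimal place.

-133.5

Δg_SB(A) = 978629.35 − 978627.51 + 0.3086×580.5 − 0.04193×2.90×580.5 = 110.40 mGal
Δg_SB(B) = 978369.46 − 978627.51 + 0.3086×1256.4 − 0.04193×2.90×1256.4 = -23.10 mGal
Difference = -23.10 − (110.40) = -133.50 mGal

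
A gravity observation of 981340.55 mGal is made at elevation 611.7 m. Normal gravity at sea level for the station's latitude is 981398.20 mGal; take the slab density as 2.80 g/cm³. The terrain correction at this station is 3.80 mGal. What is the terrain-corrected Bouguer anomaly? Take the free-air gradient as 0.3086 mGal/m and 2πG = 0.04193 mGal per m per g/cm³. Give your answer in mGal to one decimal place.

63.1

Free-air correction = 0.3086 × 611.7 = 188.77 mGal
Free-air anomaly = 981340.55 − 981398.20 + (188.77) = 131.12 mGal
Bouguer slab correction = 0.04193 × 2.80 × 611.7 = 71.82 mGal
Simple Bouguer anomaly = 131.12 − (71.82) = 59.30 mGal
Complete Bouguer anomaly = 59.30 + 3.80 = 63.10 mGal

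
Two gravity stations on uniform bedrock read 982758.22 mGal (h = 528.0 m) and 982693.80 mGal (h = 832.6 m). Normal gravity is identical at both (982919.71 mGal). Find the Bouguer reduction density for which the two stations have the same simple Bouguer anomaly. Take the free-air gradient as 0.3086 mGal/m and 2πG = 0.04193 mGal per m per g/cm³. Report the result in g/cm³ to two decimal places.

Δg_obs = 982693.80 − 982758.22 = -64.42 mGal over Δh = 832.6 − 528.0 = 304.6 m
Equal Bouguer anomalies ⇒ Δg_obs + (0.3086 − 0.04193ρ)·Δh = 0
0.3086 − 0.04193ρ = −Δg_obs/Δh = 0.21149
ρ = (0.3086 − 0.21149) / 0.04193 = 2.32 g/cm³

2.32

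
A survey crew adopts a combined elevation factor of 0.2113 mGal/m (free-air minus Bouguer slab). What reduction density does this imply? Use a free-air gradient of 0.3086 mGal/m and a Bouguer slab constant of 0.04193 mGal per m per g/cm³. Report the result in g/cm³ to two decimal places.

2.32

0.2113 = 0.3086 − 0.04193 × ρ
ρ = (0.3086 − 0.2113) / 0.04193 = 2.32 g/cm³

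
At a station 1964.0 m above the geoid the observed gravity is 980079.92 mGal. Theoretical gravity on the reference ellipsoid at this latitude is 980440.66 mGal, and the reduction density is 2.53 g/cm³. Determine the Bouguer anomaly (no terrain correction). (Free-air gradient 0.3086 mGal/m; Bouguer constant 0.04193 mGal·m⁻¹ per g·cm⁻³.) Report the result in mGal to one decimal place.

37.0

Free-air correction = 0.3086 × 1964.0 = 606.09 mGal
Free-air anomaly = 980079.92 − 980440.66 + (606.09) = 245.35 mGal
Bouguer slab correction = 0.04193 × 2.53 × 1964.0 = 208.35 mGal
Simple Bouguer anomaly = 245.35 − (208.35) = 37.00 mGal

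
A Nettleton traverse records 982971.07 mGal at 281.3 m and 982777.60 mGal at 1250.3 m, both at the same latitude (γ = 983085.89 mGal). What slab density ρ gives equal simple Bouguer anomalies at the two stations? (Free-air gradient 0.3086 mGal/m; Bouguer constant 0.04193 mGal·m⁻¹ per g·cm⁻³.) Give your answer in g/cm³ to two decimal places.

2.60

Δg_obs = 982777.60 − 982971.07 = -193.47 mGal over Δh = 1250.3 − 281.3 = 969.0 m
Equal Bouguer anomalies ⇒ Δg_obs + (0.3086 − 0.04193ρ)·Δh = 0
0.3086 − 0.04193ρ = −Δg_obs/Δh = 0.19966
ρ = (0.3086 − 0.19966) / 0.04193 = 2.60 g/cm³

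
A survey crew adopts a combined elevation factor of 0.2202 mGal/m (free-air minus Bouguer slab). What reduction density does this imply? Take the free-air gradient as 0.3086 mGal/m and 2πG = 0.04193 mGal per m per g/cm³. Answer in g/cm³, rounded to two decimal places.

2.11

0.2202 = 0.3086 − 0.04193 × ρ
ρ = (0.3086 − 0.2202) / 0.04193 = 2.11 g/cm³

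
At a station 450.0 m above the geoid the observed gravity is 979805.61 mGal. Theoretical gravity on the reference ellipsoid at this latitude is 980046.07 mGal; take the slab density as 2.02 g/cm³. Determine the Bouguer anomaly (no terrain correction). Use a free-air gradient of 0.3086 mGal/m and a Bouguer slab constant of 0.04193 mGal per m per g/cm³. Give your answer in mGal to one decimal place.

Free-air correction = 0.3086 × 450.0 = 138.87 mGal
Free-air anomaly = 979805.61 − 980046.07 + (138.87) = -101.59 mGal
Bouguer slab correction = 0.04193 × 2.02 × 450.0 = 38.11 mGal
Simple Bouguer anomaly = -101.59 − (38.11) = -139.70 mGal

-139.7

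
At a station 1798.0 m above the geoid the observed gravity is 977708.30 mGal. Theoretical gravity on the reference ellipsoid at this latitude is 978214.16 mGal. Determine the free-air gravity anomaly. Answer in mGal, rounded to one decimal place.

Free-air correction = 0.3086 × 1798.0 = 554.86 mGal
Free-air anomaly = 977708.30 − 978214.16 + (554.86) = 49.00 mGal

49.0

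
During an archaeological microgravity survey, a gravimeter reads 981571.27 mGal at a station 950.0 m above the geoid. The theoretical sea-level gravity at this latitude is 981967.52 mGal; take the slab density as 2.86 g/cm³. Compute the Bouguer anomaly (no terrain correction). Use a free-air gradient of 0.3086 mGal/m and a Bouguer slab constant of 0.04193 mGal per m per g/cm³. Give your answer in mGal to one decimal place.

Free-air correction = 0.3086 × 950.0 = 293.17 mGal
Free-air anomaly = 981571.27 − 981967.52 + (293.17) = -103.08 mGal
Bouguer slab correction = 0.04193 × 2.86 × 950.0 = 113.92 mGal
Simple Bouguer anomaly = -103.08 − (113.92) = -217.00 mGal

-217.0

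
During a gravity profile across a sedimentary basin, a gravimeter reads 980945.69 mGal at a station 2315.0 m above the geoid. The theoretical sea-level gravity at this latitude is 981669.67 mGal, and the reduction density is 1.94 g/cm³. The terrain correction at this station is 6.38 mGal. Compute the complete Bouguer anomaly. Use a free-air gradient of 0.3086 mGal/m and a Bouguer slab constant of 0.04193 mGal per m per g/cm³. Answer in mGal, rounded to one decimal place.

Free-air correction = 0.3086 × 2315.0 = 714.41 mGal
Free-air anomaly = 980945.69 − 981669.67 + (714.41) = -9.57 mGal
Bouguer slab correction = 0.04193 × 1.94 × 2315.0 = 188.31 mGal
Simple Bouguer anomaly = -9.57 − (188.31) = -197.88 mGal
Complete Bouguer anomaly = -197.88 + 6.38 = -191.50 mGal

-191.5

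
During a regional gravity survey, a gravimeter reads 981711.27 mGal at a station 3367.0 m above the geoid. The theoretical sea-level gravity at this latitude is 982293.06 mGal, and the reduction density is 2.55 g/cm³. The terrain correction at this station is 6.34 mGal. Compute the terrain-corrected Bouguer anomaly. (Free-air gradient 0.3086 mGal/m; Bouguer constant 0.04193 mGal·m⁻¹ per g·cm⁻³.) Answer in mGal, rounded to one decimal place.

Free-air correction = 0.3086 × 3367.0 = 1039.06 mGal
Free-air anomaly = 981711.27 − 982293.06 + (1039.06) = 457.27 mGal
Bouguer slab correction = 0.04193 × 2.55 × 3367.0 = 360.00 mGal
Simple Bouguer anomaly = 457.27 − (360.00) = 97.27 mGal
Complete Bouguer anomaly = 97.27 + 6.34 = 103.61 mGal

103.6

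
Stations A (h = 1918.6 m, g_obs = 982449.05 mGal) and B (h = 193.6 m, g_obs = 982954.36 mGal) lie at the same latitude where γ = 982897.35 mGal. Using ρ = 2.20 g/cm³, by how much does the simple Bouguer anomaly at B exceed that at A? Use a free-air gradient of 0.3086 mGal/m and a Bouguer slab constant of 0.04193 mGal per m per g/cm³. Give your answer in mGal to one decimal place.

132.1

Δg_SB(A) = 982449.05 − 982897.35 + 0.3086×1918.6 − 0.04193×2.20×1918.6 = -33.20 mGal
Δg_SB(B) = 982954.36 − 982897.35 + 0.3086×193.6 − 0.04193×2.20×193.6 = 98.90 mGal
Difference = 98.90 − (-33.20) = 132.10 mGal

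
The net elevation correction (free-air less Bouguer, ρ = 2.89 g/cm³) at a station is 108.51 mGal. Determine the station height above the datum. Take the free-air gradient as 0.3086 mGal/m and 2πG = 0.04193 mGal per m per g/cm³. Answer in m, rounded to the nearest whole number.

Combined gradient = 0.3086 − 0.04193 × 2.89 = 0.1874223 mGal/m
h = 108.51 / 0.1874223 = 578.96 m

579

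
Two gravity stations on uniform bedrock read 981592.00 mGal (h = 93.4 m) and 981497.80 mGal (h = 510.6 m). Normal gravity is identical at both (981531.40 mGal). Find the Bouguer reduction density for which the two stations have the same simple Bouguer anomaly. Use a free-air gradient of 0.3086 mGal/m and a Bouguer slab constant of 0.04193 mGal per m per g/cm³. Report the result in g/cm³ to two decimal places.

1.97

Δg_obs = 981497.80 − 981592.00 = -94.20 mGal over Δh = 510.6 − 93.4 = 417.2 m
Equal Bouguer anomalies ⇒ Δg_obs + (0.3086 − 0.04193ρ)·Δh = 0
0.3086 − 0.04193ρ = −Δg_obs/Δh = 0.22579
ρ = (0.3086 − 0.22579) / 0.04193 = 1.97 g/cm³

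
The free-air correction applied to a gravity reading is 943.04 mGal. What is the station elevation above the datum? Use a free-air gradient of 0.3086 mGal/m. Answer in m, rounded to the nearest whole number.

3056

h = 943.04 / 0.3086 = 3055.87 m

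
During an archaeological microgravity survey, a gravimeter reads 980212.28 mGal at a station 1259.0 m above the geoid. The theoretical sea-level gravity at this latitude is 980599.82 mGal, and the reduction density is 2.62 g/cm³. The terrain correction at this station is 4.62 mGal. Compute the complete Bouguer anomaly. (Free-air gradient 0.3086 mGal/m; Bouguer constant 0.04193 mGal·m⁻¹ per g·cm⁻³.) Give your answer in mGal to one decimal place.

Free-air correction = 0.3086 × 1259.0 = 388.53 mGal
Free-air anomaly = 980212.28 − 980599.82 + (388.53) = 0.99 mGal
Bouguer slab correction = 0.04193 × 2.62 × 1259.0 = 138.31 mGal
Simple Bouguer anomaly = 0.99 − (138.31) = -137.32 mGal
Complete Bouguer anomaly = -137.32 + 4.62 = -132.70 mGal

-132.7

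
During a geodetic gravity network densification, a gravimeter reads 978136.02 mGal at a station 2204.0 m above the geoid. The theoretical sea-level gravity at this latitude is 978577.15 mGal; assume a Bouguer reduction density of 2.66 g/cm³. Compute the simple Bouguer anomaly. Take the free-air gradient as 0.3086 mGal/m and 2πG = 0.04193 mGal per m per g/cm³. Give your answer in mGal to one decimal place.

-6.8

Free-air correction = 0.3086 × 2204.0 = 680.15 mGal
Free-air anomaly = 978136.02 − 978577.15 + (680.15) = 239.02 mGal
Bouguer slab correction = 0.04193 × 2.66 × 2204.0 = 245.82 mGal
Simple Bouguer anomaly = 239.02 − (245.82) = -6.80 mGal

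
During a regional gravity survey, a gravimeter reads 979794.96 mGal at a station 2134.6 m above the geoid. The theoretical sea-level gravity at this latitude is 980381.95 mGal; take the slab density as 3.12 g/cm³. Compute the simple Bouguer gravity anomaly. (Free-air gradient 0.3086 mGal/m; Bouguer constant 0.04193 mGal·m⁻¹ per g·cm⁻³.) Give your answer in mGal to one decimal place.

-207.5

Free-air correction = 0.3086 × 2134.6 = 658.74 mGal
Free-air anomaly = 979794.96 − 980381.95 + (658.74) = 71.75 mGal
Bouguer slab correction = 0.04193 × 3.12 × 2134.6 = 279.25 mGal
Simple Bouguer anomaly = 71.75 − (279.25) = -207.50 mGal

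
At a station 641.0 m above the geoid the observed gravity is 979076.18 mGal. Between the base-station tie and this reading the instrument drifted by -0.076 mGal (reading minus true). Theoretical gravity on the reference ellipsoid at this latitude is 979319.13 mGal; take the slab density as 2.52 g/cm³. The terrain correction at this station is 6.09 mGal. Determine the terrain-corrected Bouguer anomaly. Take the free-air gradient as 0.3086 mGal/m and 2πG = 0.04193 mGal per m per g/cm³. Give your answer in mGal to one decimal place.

Drift-corrected reading = 979076.18 − (-0.076) = 979076.256 mGal
Free-air correction = 0.3086 × 641.0 = 197.81 mGal
Free-air anomaly = 979076.256 − 979319.13 + (197.81) = -45.064 mGal
Bouguer slab correction = 0.04193 × 2.52 × 641.0 = 67.73 mGal
Simple Bouguer anomaly = -45.064 − (67.73) = -112.794 mGal
Complete Bouguer anomaly = -112.794 + 6.09 = -106.704 mGal

-106.7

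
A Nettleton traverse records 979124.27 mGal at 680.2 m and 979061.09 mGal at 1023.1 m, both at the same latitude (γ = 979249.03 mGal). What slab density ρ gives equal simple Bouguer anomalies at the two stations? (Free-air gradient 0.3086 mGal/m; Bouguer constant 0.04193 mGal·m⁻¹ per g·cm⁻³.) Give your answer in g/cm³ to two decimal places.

2.97

Δg_obs = 979061.09 − 979124.27 = -63.18 mGal over Δh = 1023.1 − 680.2 = 342.9 m
Equal Bouguer anomalies ⇒ Δg_obs + (0.3086 − 0.04193ρ)·Δh = 0
0.3086 − 0.04193ρ = −Δg_obs/Δh = 0.18425
ρ = (0.3086 − 0.18425) / 0.04193 = 2.97 g/cm³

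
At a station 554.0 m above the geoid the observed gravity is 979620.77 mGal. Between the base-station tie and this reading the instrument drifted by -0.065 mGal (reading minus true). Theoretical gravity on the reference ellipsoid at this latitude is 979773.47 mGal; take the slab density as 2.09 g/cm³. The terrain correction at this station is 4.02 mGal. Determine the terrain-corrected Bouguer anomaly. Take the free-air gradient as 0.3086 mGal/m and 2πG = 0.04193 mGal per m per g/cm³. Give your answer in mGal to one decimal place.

Drift-corrected reading = 979620.77 − (-0.065) = 979620.835 mGal
Free-air correction = 0.3086 × 554.0 = 170.96 mGal
Free-air anomaly = 979620.835 − 979773.47 + (170.96) = 18.325 mGal
Bouguer slab correction = 0.04193 × 2.09 × 554.0 = 48.55 mGal
Simple Bouguer anomaly = 18.325 − (48.55) = -30.225 mGal
Complete Bouguer anomaly = -30.225 + 4.02 = -26.205 mGal

-26.2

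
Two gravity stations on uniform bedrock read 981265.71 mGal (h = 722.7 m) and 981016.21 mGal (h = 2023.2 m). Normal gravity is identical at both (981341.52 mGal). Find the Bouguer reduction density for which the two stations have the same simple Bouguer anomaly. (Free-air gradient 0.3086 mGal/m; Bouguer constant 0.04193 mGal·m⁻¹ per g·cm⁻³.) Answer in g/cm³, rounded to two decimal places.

2.78

Δg_obs = 981016.21 − 981265.71 = -249.50 mGal over Δh = 2023.2 − 722.7 = 1300.5 m
Equal Bouguer anomalies ⇒ Δg_obs + (0.3086 − 0.04193ρ)·Δh = 0
0.3086 − 0.04193ρ = −Δg_obs/Δh = 0.19185
ρ = (0.3086 − 0.19185) / 0.04193 = 2.78 g/cm³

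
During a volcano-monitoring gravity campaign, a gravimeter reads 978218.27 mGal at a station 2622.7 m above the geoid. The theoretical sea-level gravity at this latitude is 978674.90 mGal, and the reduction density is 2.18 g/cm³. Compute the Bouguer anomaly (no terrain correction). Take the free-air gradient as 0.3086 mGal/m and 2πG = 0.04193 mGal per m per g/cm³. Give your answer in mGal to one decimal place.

Free-air correction = 0.3086 × 2622.7 = 809.37 mGal
Free-air anomaly = 978218.27 − 978674.90 + (809.37) = 352.74 mGal
Bouguer slab correction = 0.04193 × 2.18 × 2622.7 = 239.73 mGal
Simple Bouguer anomaly = 352.74 − (239.73) = 113.01 mGal

113.0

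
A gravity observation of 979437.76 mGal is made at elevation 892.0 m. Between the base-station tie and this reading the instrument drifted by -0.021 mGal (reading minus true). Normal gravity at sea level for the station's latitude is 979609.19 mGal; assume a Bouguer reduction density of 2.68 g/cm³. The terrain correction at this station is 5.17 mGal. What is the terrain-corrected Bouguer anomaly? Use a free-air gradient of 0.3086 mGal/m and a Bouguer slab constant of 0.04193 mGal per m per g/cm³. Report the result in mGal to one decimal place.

Drift-corrected reading = 979437.76 − (-0.021) = 979437.781 mGal
Free-air correction = 0.3086 × 892.0 = 275.27 mGal
Free-air anomaly = 979437.781 − 979609.19 + (275.27) = 103.861 mGal
Bouguer slab correction = 0.04193 × 2.68 × 892.0 = 100.24 mGal
Simple Bouguer anomaly = 103.861 − (100.24) = 3.621 mGal
Complete Bouguer anomaly = 3.621 + 5.17 = 8.791 mGal

8.8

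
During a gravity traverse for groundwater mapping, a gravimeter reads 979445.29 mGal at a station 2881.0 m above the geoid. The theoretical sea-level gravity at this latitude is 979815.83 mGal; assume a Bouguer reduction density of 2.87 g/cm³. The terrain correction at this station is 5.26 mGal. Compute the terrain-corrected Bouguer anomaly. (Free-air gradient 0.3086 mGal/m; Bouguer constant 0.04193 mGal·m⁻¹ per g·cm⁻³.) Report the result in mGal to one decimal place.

177.1

Free-air correction = 0.3086 × 2881.0 = 889.08 mGal
Free-air anomaly = 979445.29 − 979815.83 + (889.08) = 518.54 mGal
Bouguer slab correction = 0.04193 × 2.87 × 2881.0 = 346.70 mGal
Simple Bouguer anomaly = 518.54 − (346.70) = 171.84 mGal
Complete Bouguer anomaly = 171.84 + 5.26 = 177.10 mGal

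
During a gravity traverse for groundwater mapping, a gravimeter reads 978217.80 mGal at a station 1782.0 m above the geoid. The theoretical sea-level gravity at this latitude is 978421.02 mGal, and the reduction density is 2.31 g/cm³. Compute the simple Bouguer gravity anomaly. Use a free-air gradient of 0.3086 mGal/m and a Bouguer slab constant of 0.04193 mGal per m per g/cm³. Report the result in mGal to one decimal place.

174.1

Free-air correction = 0.3086 × 1782.0 = 549.93 mGal
Free-air anomaly = 978217.80 − 978421.02 + (549.93) = 346.71 mGal
Bouguer slab correction = 0.04193 × 2.31 × 1782.0 = 172.60 mGal
Simple Bouguer anomaly = 346.71 − (172.60) = 174.11 mGal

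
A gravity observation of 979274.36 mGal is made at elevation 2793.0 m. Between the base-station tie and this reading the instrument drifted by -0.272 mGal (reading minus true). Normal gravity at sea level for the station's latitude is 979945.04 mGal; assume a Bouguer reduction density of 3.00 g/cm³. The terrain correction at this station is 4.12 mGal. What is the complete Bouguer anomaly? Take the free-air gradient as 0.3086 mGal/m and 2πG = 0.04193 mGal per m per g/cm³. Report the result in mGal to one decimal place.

Drift-corrected reading = 979274.36 − (-0.272) = 979274.632 mGal
Free-air correction = 0.3086 × 2793.0 = 861.92 mGal
Free-air anomaly = 979274.632 − 979945.04 + (861.92) = 191.512 mGal
Bouguer slab correction = 0.04193 × 3.00 × 2793.0 = 351.33 mGal
Simple Bouguer anomaly = 191.512 − (351.33) = -159.818 mGal
Complete Bouguer anomaly = -159.818 + 4.12 = -155.698 mGal

-155.7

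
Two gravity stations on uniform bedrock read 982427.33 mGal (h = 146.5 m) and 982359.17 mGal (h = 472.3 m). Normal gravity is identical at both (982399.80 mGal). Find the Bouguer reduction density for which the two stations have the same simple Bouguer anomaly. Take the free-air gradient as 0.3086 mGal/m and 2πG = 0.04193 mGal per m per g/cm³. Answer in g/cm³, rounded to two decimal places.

Δg_obs = 982359.17 − 982427.33 = -68.16 mGal over Δh = 472.3 − 146.5 = 325.8 m
Equal Bouguer anomalies ⇒ Δg_obs + (0.3086 − 0.04193ρ)·Δh = 0
0.3086 − 0.04193ρ = −Δg_obs/Δh = 0.20921
ρ = (0.3086 − 0.20921) / 0.04193 = 2.37 g/cm³

2.37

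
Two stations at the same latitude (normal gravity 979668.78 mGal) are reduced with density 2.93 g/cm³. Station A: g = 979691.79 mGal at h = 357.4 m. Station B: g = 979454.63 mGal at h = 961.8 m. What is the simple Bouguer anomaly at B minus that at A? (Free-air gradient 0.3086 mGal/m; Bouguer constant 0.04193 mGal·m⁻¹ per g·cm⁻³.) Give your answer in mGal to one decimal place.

-124.9

Δg_SB(A) = 979691.79 − 979668.78 + 0.3086×357.4 − 0.04193×2.93×357.4 = 89.40 mGal
Δg_SB(B) = 979454.63 − 979668.78 + 0.3086×961.8 − 0.04193×2.93×961.8 = -35.50 mGal
Difference = -35.50 − (89.40) = -124.90 mGal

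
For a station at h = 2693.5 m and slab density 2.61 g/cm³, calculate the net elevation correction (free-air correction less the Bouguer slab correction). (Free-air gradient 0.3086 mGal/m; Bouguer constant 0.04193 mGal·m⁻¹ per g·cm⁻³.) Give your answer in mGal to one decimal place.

Combined gradient = 0.3086 − 0.04193 × 2.61 = 0.1991627 mGal/m
Combined elevation correction = 0.1991627 × 2693.5 = 536.4 mGal

536.4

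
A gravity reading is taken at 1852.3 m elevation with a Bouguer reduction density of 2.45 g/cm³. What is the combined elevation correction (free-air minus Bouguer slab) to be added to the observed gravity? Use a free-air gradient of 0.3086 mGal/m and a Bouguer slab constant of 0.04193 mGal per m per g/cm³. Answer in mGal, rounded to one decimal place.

381.3

Combined gradient = 0.3086 − 0.04193 × 2.45 = 0.2058715 mGal/m
Combined elevation correction = 0.2058715 × 1852.3 = 381.3 mGal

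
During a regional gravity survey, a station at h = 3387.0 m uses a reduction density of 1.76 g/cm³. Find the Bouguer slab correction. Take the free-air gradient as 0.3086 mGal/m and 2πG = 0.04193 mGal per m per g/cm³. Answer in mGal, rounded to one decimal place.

249.9

Bouguer slab correction = 0.04193 × 1.76 × 3387.0 = 249.9 mGal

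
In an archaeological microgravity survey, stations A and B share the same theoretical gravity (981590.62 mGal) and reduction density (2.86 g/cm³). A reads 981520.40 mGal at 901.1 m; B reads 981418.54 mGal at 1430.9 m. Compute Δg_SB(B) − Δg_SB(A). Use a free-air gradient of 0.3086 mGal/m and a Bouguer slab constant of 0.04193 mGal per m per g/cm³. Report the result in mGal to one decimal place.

Δg_SB(A) = 981520.40 − 981590.62 + 0.3086×901.1 − 0.04193×2.86×901.1 = 99.80 mGal
Δg_SB(B) = 981418.54 − 981590.62 + 0.3086×1430.9 − 0.04193×2.86×1430.9 = 97.90 mGal
Difference = 97.90 − (99.80) = -1.90 mGal

-1.9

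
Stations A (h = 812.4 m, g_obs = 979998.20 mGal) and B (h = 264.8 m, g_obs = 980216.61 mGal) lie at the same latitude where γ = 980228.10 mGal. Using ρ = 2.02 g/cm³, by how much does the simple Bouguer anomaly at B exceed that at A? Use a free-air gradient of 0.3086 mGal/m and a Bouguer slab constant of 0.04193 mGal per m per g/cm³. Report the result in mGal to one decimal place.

Δg_SB(A) = 979998.20 − 980228.10 + 0.3086×812.4 − 0.04193×2.02×812.4 = -48.00 mGal
Δg_SB(B) = 980216.61 − 980228.10 + 0.3086×264.8 − 0.04193×2.02×264.8 = 47.80 mGal
Difference = 47.80 − (-48.00) = 95.80 mGal

95.8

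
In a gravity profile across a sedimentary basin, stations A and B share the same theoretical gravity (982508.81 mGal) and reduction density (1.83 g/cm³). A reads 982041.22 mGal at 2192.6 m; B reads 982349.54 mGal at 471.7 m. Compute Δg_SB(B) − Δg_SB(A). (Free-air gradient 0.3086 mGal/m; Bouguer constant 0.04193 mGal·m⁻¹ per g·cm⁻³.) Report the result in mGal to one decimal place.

Δg_SB(A) = 982041.22 − 982508.81 + 0.3086×2192.6 − 0.04193×1.83×2192.6 = 40.80 mGal
Δg_SB(B) = 982349.54 − 982508.81 + 0.3086×471.7 − 0.04193×1.83×471.7 = -49.90 mGal
Difference = -49.90 − (40.80) = -90.70 mGal

-90.7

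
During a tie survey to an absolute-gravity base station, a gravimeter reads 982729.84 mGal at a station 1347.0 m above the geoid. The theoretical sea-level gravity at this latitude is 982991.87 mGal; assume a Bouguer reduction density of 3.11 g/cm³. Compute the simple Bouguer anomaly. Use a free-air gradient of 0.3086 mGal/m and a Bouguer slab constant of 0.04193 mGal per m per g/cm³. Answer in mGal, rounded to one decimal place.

Free-air correction = 0.3086 × 1347.0 = 415.68 mGal
Free-air anomaly = 982729.84 − 982991.87 + (415.68) = 153.65 mGal
Bouguer slab correction = 0.04193 × 3.11 × 1347.0 = 175.65 mGal
Simple Bouguer anomaly = 153.65 − (175.65) = -22.00 mGal

-22.0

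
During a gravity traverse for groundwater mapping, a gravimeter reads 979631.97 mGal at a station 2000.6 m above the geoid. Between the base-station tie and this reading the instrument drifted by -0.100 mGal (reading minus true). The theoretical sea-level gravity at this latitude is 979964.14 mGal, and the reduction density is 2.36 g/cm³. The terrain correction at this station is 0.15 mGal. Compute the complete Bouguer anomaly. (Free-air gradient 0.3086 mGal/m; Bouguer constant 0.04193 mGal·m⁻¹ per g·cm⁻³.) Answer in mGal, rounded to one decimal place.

Drift-corrected reading = 979631.97 − (-0.100) = 979632.070 mGal
Free-air correction = 0.3086 × 2000.6 = 617.39 mGal
Free-air anomaly = 979632.070 − 979964.14 + (617.39) = 285.320 mGal
Bouguer slab correction = 0.04193 × 2.36 × 2000.6 = 197.97 mGal
Simple Bouguer anomaly = 285.320 − (197.97) = 87.350 mGal
Complete Bouguer anomaly = 87.350 + 0.15 = 87.500 mGal

87.5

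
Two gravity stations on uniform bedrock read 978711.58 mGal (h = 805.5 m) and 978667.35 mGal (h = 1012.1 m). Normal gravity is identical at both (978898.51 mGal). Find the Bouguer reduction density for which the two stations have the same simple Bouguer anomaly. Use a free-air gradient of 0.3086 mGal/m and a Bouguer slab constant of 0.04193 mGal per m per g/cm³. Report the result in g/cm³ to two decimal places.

Δg_obs = 978667.35 − 978711.58 = -44.23 mGal over Δh = 1012.1 − 805.5 = 206.6 m
Equal Bouguer anomalies ⇒ Δg_obs + (0.3086 − 0.04193ρ)·Δh = 0
0.3086 − 0.04193ρ = −Δg_obs/Δh = 0.21409
ρ = (0.3086 − 0.21409) / 0.04193 = 2.25 g/cm³

2.25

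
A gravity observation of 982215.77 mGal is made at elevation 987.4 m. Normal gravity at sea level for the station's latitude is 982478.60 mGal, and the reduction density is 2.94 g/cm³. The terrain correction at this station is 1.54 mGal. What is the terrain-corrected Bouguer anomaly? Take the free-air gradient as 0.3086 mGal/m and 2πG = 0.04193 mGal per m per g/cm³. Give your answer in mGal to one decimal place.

-78.3

Free-air correction = 0.3086 × 987.4 = 304.71 mGal
Free-air anomaly = 982215.77 − 982478.60 + (304.71) = 41.88 mGal
Bouguer slab correction = 0.04193 × 2.94 × 987.4 = 121.72 mGal
Simple Bouguer anomaly = 41.88 − (121.72) = -79.84 mGal
Complete Bouguer anomaly = -79.84 + 1.54 = -78.30 mGal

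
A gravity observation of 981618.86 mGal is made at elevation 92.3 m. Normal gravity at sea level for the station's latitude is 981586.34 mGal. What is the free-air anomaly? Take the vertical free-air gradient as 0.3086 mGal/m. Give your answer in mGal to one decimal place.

61.0

Free-air correction = 0.3086 × 92.3 = 28.48 mGal
Free-air anomaly = 981618.86 − 981586.34 + (28.48) = 61.00 mGal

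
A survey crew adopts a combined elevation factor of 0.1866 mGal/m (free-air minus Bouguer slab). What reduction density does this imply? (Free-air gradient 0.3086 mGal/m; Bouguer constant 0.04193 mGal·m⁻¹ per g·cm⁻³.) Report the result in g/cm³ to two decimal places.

2.91

0.1866 = 0.3086 − 0.04193 × ρ
ρ = (0.3086 − 0.1866) / 0.04193 = 2.91 g/cm³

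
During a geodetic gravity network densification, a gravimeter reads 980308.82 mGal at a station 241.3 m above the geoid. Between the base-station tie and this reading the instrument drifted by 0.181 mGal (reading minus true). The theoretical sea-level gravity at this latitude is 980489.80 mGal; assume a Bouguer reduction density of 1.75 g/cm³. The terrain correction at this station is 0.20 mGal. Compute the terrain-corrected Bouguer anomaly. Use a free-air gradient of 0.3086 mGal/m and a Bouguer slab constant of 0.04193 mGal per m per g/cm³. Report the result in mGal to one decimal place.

Drift-corrected reading = 980308.82 − (0.181) = 980308.639 mGal
Free-air correction = 0.3086 × 241.3 = 74.47 mGal
Free-air anomaly = 980308.639 − 980489.80 + (74.47) = -106.691 mGal
Bouguer slab correction = 0.04193 × 1.75 × 241.3 = 17.71 mGal
Simple Bouguer anomaly = -106.691 − (17.71) = -124.401 mGal
Complete Bouguer anomaly = -124.401 + 0.20 = -124.201 mGal

-124.2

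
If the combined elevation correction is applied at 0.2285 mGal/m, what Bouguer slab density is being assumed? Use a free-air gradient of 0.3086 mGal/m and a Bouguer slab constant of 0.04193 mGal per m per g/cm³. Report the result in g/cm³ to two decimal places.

0.2285 = 0.3086 − 0.04193 × ρ
ρ = (0.3086 − 0.2285) / 0.04193 = 1.91 g/cm³

1.91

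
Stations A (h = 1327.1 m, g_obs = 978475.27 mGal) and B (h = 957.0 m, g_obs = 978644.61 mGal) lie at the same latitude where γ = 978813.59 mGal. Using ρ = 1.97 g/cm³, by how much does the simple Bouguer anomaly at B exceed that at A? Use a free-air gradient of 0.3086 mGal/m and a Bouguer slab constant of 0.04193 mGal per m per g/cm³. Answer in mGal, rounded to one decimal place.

85.7

Δg_SB(A) = 978475.27 − 978813.59 + 0.3086×1327.1 − 0.04193×1.97×1327.1 = -38.40 mGal
Δg_SB(B) = 978644.61 − 978813.59 + 0.3086×957.0 − 0.04193×1.97×957.0 = 47.30 mGal
Difference = 47.30 − (-38.40) = 85.70 mGal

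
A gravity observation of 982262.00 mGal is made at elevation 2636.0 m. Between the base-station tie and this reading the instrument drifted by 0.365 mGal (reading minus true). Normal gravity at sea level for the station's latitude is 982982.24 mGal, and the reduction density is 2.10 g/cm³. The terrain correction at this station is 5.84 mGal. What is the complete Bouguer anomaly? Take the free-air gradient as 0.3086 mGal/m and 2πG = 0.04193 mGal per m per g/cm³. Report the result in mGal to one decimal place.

-133.4

Drift-corrected reading = 982262.00 − (0.365) = 982261.635 mGal
Free-air correction = 0.3086 × 2636.0 = 813.47 mGal
Free-air anomaly = 982261.635 − 982982.24 + (813.47) = 92.865 mGal
Bouguer slab correction = 0.04193 × 2.10 × 2636.0 = 232.11 mGal
Simple Bouguer anomaly = 92.865 − (232.11) = -139.245 mGal
Complete Bouguer anomaly = -139.245 + 5.84 = -133.405 mGal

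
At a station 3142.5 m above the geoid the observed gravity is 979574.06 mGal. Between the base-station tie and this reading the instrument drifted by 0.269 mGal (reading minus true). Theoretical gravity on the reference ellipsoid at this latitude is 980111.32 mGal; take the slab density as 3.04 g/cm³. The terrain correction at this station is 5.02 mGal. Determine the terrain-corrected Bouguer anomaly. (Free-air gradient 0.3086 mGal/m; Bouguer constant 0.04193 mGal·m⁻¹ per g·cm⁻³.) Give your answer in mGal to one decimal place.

36.7

Drift-corrected reading = 979574.06 − (0.269) = 979573.791 mGal
Free-air correction = 0.3086 × 3142.5 = 969.78 mGal
Free-air anomaly = 979573.791 − 980111.32 + (969.78) = 432.251 mGal
Bouguer slab correction = 0.04193 × 3.04 × 3142.5 = 400.57 mGal
Simple Bouguer anomaly = 432.251 − (400.57) = 31.681 mGal
Complete Bouguer anomaly = 31.681 + 5.02 = 36.701 mGal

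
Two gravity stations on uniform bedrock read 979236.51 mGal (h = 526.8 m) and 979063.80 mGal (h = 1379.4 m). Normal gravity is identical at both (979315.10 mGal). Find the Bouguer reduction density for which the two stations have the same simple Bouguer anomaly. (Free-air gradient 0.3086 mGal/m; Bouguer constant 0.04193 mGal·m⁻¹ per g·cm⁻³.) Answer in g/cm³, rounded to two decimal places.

2.53

Δg_obs = 979063.80 − 979236.51 = -172.71 mGal over Δh = 1379.4 − 526.8 = 852.6 m
Equal Bouguer anomalies ⇒ Δg_obs + (0.3086 − 0.04193ρ)·Δh = 0
0.3086 − 0.04193ρ = −Δg_obs/Δh = 0.20257
ρ = (0.3086 − 0.20257) / 0.04193 = 2.53 g/cm³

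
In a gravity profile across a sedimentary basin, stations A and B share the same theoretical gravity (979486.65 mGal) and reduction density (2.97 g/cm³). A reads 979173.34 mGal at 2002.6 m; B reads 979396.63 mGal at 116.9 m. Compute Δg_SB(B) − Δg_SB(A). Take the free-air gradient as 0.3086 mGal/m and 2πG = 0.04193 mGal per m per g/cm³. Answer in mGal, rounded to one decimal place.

-123.8

Δg_SB(A) = 979173.34 − 979486.65 + 0.3086×2002.6 − 0.04193×2.97×2002.6 = 55.30 mGal
Δg_SB(B) = 979396.63 − 979486.65 + 0.3086×116.9 − 0.04193×2.97×116.9 = -68.50 mGal
Difference = -68.50 − (55.30) = -123.80 mGal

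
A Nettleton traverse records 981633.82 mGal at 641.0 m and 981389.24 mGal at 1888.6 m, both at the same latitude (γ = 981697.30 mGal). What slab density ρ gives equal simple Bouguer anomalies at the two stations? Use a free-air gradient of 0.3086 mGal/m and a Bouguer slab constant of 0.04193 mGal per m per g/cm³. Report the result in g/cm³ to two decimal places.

Δg_obs = 981389.24 − 981633.82 = -244.58 mGal over Δh = 1888.6 − 641.0 = 1247.6 m
Equal Bouguer anomalies ⇒ Δg_obs + (0.3086 − 0.04193ρ)·Δh = 0
0.3086 − 0.04193ρ = −Δg_obs/Δh = 0.19604
ρ = (0.3086 − 0.19604) / 0.04193 = 2.68 g/cm³

2.68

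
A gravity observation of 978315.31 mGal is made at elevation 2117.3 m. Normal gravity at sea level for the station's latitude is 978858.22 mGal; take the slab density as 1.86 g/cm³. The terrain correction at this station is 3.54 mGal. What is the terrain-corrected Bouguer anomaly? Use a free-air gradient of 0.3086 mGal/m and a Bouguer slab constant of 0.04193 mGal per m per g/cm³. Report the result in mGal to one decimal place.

Free-air correction = 0.3086 × 2117.3 = 653.40 mGal
Free-air anomaly = 978315.31 − 978858.22 + (653.40) = 110.49 mGal
Bouguer slab correction = 0.04193 × 1.86 × 2117.3 = 165.13 mGal
Simple Bouguer anomaly = 110.49 − (165.13) = -54.64 mGal
Complete Bouguer anomaly = -54.64 + 3.54 = -51.10 mGal

-51.1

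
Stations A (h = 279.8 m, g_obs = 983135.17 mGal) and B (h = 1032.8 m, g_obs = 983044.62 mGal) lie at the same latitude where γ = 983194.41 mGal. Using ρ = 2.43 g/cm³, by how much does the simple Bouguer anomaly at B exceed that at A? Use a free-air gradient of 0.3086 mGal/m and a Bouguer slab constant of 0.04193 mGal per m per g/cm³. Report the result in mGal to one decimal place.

Δg_SB(A) = 983135.17 − 983194.41 + 0.3086×279.8 − 0.04193×2.43×279.8 = -1.40 mGal
Δg_SB(B) = 983044.62 − 983194.41 + 0.3086×1032.8 − 0.04193×2.43×1032.8 = 63.70 mGal
Difference = 63.70 − (-1.40) = 65.10 mGal

65.1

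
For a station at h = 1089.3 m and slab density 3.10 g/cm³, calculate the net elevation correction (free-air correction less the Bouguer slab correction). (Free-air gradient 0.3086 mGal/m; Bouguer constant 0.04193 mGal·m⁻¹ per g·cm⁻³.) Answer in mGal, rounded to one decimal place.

Combined gradient = 0.3086 − 0.04193 × 3.10 = 0.1786170 mGal/m
Combined elevation correction = 0.1786170 × 1089.3 = 194.6 mGal

194.6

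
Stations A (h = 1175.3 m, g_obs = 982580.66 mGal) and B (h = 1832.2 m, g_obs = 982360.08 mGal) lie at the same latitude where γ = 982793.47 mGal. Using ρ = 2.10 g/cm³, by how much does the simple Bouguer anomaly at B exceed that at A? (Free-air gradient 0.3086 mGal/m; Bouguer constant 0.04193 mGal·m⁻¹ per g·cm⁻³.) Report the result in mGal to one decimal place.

-75.7

Δg_SB(A) = 982580.66 − 982793.47 + 0.3086×1175.3 − 0.04193×2.10×1175.3 = 46.40 mGal
Δg_SB(B) = 982360.08 − 982793.47 + 0.3086×1832.2 − 0.04193×2.10×1832.2 = -29.30 mGal
Difference = -29.30 − (46.40) = -75.70 mGal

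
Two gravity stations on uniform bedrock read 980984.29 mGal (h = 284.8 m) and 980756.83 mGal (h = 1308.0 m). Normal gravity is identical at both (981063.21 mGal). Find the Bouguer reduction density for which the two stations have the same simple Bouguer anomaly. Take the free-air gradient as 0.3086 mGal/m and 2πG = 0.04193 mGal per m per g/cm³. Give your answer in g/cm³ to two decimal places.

Δg_obs = 980756.83 − 980984.29 = -227.46 mGal over Δh = 1308.0 − 284.8 = 1023.2 m
Equal Bouguer anomalies ⇒ Δg_obs + (0.3086 − 0.04193ρ)·Δh = 0
0.3086 − 0.04193ρ = −Δg_obs/Δh = 0.22230
ρ = (0.3086 − 0.22230) / 0.04193 = 2.06 g/cm³

2.06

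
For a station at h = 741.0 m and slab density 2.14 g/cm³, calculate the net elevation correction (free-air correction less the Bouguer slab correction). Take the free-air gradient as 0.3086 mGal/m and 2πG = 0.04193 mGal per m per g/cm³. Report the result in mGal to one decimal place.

162.2

Combined gradient = 0.3086 − 0.04193 × 2.14 = 0.2188698 mGal/m
Combined elevation correction = 0.2188698 × 741.0 = 162.2 mGal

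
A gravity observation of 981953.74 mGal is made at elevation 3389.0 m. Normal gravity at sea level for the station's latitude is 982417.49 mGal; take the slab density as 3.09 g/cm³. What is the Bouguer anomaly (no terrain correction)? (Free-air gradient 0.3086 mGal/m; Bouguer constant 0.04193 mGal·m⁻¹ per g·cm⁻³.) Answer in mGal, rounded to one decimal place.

Free-air correction = 0.3086 × 3389.0 = 1045.85 mGal
Free-air anomaly = 981953.74 − 982417.49 + (1045.85) = 582.10 mGal
Bouguer slab correction = 0.04193 × 3.09 × 3389.0 = 439.09 mGal
Simple Bouguer anomaly = 582.10 − (439.09) = 143.01 mGal

143.0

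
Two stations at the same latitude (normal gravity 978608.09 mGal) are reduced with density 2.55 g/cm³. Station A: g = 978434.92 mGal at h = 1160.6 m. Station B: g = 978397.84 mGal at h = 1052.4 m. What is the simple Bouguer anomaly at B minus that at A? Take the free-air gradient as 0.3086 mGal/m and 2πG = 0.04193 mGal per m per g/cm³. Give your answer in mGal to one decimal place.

Δg_SB(A) = 978434.92 − 978608.09 + 0.3086×1160.6 − 0.04193×2.55×1160.6 = 60.90 mGal
Δg_SB(B) = 978397.84 − 978608.09 + 0.3086×1052.4 − 0.04193×2.55×1052.4 = 2.00 mGal
Difference = 2.00 − (60.90) = -58.90 mGal

-58.9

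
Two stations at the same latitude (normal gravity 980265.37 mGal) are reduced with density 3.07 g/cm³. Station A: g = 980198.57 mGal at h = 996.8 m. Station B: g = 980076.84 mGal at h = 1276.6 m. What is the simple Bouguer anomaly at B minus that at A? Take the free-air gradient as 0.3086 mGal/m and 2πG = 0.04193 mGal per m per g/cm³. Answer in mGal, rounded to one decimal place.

-71.4

Δg_SB(A) = 980198.57 − 980265.37 + 0.3086×996.8 − 0.04193×3.07×996.8 = 112.50 mGal
Δg_SB(B) = 980076.84 − 980265.37 + 0.3086×1276.6 − 0.04193×3.07×1276.6 = 41.10 mGal
Difference = 41.10 − (112.50) = -71.40 mGal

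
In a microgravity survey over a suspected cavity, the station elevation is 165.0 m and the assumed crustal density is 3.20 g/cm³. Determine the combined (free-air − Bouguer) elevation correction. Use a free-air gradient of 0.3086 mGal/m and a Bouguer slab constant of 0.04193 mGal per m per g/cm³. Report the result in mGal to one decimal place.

Combined gradient = 0.3086 − 0.04193 × 3.20 = 0.1744240 mGal/m
Combined elevation correction = 0.1744240 × 165.0 = 28.8 mGal

28.8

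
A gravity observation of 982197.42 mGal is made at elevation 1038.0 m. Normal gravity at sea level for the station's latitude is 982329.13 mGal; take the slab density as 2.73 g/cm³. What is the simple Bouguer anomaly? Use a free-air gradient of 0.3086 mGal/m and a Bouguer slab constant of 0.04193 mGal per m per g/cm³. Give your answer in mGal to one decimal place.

69.8

Free-air correction = 0.3086 × 1038.0 = 320.33 mGal
Free-air anomaly = 982197.42 − 982329.13 + (320.33) = 188.62 mGal
Bouguer slab correction = 0.04193 × 2.73 × 1038.0 = 118.82 mGal
Simple Bouguer anomaly = 188.62 − (118.82) = 69.80 mGal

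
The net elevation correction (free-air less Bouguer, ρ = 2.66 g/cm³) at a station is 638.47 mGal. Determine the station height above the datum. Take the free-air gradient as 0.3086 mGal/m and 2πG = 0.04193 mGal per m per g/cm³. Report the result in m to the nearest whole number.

Combined gradient = 0.3086 − 0.04193 × 2.66 = 0.1970662 mGal/m
h = 638.47 / 0.1970662 = 3239.88 m

3240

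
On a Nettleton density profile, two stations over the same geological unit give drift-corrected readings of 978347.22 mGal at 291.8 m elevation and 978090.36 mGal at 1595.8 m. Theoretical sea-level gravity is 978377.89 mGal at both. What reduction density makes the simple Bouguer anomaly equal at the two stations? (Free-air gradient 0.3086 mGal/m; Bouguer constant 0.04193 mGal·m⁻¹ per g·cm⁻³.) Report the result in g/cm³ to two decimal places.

Δg_obs = 978090.36 − 978347.22 = -256.86 mGal over Δh = 1595.8 − 291.8 = 1304.0 m
Equal Bouguer anomalies ⇒ Δg_obs + (0.3086 − 0.04193ρ)·Δh = 0
0.3086 − 0.04193ρ = −Δg_obs/Δh = 0.19698
ρ = (0.3086 − 0.19698) / 0.04193 = 2.66 g/cm³

2.66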